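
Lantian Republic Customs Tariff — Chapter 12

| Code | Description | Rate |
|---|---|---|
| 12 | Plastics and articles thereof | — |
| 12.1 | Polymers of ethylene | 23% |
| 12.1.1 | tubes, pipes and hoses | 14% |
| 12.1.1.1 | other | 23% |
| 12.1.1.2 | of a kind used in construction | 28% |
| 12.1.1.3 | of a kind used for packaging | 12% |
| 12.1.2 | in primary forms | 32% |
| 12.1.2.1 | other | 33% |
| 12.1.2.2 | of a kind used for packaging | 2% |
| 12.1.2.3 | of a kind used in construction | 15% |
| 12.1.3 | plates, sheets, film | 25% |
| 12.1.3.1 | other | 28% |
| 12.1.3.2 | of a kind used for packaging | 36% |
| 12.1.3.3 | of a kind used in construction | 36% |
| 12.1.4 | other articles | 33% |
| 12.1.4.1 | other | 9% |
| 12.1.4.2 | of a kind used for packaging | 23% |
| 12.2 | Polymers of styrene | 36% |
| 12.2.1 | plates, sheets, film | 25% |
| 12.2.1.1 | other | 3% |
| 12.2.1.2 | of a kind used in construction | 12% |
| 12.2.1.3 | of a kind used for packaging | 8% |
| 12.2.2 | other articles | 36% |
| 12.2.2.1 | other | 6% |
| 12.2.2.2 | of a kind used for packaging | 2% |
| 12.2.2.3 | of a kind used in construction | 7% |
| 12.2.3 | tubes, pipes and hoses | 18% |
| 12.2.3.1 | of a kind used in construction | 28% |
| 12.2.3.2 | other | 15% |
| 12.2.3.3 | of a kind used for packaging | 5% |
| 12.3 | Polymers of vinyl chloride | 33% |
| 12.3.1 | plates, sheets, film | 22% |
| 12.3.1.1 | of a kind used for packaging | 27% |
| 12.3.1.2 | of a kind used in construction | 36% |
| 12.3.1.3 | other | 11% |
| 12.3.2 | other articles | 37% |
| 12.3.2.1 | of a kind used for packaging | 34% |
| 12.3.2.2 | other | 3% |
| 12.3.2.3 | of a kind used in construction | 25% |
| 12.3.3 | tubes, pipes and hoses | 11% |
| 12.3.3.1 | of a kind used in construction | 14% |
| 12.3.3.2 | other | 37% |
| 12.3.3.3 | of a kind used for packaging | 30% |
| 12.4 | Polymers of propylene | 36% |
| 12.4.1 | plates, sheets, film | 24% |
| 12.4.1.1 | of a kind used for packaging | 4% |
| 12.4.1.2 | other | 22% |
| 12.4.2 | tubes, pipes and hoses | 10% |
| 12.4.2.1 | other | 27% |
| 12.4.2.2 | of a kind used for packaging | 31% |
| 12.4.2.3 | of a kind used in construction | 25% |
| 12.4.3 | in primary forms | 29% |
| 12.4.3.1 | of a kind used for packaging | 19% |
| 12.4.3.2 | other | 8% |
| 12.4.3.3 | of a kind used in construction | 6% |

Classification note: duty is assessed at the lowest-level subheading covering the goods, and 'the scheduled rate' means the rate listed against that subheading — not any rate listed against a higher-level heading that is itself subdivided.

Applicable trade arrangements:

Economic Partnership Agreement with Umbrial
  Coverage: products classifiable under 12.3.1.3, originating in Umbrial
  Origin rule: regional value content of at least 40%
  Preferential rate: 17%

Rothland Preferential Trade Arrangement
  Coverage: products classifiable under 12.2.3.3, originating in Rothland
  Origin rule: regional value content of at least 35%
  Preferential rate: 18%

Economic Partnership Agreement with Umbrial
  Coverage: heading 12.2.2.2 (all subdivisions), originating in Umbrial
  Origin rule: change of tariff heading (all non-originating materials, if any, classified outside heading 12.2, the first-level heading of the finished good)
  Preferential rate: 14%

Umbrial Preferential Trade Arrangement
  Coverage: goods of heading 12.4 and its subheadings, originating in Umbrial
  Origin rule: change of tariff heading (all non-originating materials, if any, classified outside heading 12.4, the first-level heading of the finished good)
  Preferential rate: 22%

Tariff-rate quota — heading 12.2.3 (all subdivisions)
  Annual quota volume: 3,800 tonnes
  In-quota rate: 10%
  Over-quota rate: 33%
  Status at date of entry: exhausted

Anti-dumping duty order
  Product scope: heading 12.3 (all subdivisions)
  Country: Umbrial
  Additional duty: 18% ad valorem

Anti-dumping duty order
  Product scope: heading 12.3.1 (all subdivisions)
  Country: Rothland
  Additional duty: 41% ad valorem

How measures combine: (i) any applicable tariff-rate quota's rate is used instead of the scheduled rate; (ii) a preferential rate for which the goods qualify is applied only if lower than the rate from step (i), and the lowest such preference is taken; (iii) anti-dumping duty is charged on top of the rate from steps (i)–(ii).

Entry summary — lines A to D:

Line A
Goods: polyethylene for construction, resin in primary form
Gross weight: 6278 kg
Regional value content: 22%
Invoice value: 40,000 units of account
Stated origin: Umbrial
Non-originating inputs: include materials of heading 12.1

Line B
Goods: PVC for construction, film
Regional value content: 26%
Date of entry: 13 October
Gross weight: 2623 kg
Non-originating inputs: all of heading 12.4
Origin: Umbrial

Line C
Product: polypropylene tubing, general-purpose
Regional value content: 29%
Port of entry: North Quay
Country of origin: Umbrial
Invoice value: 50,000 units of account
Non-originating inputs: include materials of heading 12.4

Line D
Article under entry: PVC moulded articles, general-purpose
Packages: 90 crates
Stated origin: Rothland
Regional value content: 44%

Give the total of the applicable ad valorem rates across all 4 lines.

Line A: polyethylene → 12.1; resin in primary form → 12.1.2; for construction → 12.1.2.3. Scheduled 15%. Umbrial agreement on 12.3.1.3: 12.1.2.3 not covered; Umbrial agreement on 12.2.2.2: 12.1.2.3 not covered; Umbrial agreement on 12.4: 12.1.2.3 not covered. → 15%.
Line B: PVC → 12.3; film → 12.3.1; for construction → 12.3.1.2. Scheduled 36%. Umbrial agreement on 12.3.1.3: 12.3.1.2 not covered; Umbrial agreement on 12.2.2.2: 12.3.1.2 not covered; Umbrial agreement on 12.4: 12.3.1.2 not covered; anti-dumping (Umbrial, 12.3): +18%; total 36% + 18% = 54%. → 54%.
Line C: polypropylene → 12.4; tubing → 12.4.2; general-purpose → 12.4.2.1. Scheduled 27%. Umbrial agreement on 12.3.1.3: 12.4.2.1 not covered; Umbrial agreement on 12.2.2.2: 12.4.2.1 not covered; Umbrial agreement on 12.4: CTH not met. → 27%.
Line D: PVC → 12.3; moulded articles → 12.3.2; general-purpose → 12.3.2.2. Scheduled 3%. Rothland agreement on 12.2.3.3: 12.3.2.2 not covered. → 3%.
Sum: 15% + 54% + 27% + 3% = 99%.

99%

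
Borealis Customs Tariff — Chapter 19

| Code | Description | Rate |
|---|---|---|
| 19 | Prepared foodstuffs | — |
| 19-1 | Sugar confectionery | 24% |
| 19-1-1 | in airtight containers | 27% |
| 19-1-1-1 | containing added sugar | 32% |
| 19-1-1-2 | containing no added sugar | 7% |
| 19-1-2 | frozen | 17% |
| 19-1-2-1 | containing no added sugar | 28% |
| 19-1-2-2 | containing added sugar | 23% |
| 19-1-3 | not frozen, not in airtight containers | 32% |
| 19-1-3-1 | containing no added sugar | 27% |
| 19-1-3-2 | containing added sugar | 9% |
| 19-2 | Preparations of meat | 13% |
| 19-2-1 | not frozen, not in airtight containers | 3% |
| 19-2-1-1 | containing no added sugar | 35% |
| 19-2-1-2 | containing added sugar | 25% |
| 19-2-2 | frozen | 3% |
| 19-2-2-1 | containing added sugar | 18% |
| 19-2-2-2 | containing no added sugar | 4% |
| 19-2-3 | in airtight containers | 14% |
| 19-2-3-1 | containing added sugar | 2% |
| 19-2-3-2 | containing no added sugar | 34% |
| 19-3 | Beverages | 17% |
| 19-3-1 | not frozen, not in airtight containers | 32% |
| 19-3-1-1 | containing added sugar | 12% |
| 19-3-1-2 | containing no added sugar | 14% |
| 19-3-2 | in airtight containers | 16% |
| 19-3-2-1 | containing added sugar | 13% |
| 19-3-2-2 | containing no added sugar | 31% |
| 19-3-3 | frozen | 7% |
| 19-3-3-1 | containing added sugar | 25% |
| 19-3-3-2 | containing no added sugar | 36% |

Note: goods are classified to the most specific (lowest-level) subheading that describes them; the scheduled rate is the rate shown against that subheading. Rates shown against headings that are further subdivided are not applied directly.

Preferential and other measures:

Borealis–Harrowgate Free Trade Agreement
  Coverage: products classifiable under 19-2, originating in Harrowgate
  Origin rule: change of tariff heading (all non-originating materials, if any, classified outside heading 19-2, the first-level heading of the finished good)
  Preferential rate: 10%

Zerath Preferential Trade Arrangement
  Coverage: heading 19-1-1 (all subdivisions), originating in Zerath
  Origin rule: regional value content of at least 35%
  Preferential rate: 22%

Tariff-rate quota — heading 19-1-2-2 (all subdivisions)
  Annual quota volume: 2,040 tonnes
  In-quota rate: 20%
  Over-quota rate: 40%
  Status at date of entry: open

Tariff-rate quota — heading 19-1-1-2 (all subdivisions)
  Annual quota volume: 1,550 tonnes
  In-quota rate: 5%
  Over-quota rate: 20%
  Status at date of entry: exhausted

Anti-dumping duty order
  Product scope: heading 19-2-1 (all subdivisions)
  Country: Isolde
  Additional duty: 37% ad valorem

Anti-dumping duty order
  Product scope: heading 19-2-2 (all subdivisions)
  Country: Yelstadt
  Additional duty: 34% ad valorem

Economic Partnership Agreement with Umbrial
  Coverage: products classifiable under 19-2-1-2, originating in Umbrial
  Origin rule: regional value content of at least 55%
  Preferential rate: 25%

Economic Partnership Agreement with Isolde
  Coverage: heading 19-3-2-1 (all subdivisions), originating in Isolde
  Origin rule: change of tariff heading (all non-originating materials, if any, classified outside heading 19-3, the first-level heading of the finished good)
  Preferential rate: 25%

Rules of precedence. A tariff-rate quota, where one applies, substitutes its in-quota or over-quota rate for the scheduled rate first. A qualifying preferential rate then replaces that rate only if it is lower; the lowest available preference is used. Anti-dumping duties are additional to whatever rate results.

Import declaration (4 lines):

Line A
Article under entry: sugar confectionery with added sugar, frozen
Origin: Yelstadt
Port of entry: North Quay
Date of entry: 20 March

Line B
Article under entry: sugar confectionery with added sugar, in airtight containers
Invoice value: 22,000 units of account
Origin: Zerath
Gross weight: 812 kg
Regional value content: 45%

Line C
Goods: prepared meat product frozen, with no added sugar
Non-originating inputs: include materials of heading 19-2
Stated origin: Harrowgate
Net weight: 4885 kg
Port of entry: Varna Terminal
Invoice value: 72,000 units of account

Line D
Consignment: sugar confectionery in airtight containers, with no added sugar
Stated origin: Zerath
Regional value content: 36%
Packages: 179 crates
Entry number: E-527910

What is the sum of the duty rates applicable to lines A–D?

Line A: sugar confectionery → 19-1; frozen → 19-1-2; with added sugar → 19-1-2-2. Scheduled 23%. quota on 19-1-2-2 open → in-quota 20%. → 20%.
Line B: sugar confectionery → 19-1; in airtight containers → 19-1-1; with added sugar → 19-1-1-1. Scheduled 32%. Zerath agreement on 19-1-1: RVC ≥ 35% → 22% available; preferential 22%. → 22%.
Line C: prepared meat product → 19-2; frozen → 19-2-2; with no added sugar → 19-2-2-2. Scheduled 4%. Harrowgate agreement on 19-2: CTH not met. → 4%.
Line D: sugar confectionery → 19-1; in airtight containers → 19-1-1; with no added sugar → 19-1-1-2. Scheduled 7%. quota on 19-1-1-2 exhausted → over-quota 20%; Zerath agreement on 19-1-1: RVC ≥ 35% → 22% available; preference 22% not lower than 20% → no reduction. → 20%.
Sum: 20% + 22% + 4% + 20% = 66%.

66%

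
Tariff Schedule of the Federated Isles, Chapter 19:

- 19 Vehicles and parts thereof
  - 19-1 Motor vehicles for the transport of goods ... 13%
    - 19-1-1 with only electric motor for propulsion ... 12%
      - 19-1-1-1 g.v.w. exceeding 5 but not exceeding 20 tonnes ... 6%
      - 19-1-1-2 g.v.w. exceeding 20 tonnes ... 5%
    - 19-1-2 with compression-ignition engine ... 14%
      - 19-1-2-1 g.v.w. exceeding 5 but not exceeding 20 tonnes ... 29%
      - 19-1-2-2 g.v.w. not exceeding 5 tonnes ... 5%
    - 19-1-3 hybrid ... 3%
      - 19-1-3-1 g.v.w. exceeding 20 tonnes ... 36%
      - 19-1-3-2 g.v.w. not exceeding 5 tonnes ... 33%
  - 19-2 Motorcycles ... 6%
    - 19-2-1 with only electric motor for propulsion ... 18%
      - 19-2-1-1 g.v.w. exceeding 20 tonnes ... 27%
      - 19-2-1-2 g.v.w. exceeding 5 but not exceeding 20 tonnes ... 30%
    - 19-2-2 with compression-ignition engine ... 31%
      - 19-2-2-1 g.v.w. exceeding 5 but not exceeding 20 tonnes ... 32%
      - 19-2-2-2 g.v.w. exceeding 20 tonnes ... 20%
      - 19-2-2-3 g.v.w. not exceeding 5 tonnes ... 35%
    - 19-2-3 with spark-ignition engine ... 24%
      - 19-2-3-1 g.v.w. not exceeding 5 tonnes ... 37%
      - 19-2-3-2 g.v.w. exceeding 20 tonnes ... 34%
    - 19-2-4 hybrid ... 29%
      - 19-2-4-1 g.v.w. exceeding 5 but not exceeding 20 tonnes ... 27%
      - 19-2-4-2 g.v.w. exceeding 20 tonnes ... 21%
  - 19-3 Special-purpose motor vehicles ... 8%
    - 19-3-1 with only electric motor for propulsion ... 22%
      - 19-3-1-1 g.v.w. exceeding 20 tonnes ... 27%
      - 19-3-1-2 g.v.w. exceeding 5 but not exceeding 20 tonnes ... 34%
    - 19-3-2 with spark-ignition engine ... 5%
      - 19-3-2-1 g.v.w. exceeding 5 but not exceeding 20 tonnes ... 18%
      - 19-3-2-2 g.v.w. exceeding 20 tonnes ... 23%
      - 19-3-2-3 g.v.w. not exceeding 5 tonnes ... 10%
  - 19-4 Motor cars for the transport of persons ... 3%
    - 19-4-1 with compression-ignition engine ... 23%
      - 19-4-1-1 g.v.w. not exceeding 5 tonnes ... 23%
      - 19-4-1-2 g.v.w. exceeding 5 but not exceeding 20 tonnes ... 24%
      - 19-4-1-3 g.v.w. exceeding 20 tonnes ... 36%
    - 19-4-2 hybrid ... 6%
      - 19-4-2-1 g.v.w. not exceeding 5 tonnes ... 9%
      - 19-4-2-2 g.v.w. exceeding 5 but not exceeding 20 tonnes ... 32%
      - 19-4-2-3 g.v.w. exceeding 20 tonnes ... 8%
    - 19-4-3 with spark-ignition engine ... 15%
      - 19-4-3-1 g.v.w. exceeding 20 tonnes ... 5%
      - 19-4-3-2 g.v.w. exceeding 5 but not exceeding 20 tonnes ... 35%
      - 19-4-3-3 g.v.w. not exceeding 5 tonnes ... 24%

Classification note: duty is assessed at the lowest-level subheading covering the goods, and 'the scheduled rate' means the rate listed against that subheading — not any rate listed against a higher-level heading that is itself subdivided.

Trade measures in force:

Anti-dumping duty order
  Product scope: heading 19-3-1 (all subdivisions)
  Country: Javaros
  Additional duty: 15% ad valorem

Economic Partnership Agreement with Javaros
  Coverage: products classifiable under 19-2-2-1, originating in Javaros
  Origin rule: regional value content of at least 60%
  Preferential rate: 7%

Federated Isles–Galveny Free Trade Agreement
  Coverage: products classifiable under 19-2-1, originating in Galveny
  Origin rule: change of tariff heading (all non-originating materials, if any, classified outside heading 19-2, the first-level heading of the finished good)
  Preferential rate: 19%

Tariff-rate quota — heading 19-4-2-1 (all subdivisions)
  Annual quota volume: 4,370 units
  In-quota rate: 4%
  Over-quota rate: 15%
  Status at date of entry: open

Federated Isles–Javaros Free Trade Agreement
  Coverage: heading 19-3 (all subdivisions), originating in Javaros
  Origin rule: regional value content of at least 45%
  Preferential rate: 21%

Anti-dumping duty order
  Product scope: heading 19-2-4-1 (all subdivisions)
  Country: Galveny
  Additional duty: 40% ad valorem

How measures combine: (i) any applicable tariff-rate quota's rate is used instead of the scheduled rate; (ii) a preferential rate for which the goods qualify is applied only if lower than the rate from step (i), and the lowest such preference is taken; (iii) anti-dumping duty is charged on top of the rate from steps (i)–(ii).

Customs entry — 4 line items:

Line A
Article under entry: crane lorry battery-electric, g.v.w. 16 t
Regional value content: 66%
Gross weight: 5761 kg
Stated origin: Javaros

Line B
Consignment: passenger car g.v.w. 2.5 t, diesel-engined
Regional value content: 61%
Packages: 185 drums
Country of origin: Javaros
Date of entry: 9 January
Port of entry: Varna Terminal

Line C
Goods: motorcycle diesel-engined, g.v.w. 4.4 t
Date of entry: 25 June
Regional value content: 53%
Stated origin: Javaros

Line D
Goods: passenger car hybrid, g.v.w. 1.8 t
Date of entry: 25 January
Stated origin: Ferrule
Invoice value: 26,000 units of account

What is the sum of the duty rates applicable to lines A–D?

Line A: crane lorry → 19-3; battery-electric → 19-3-1; g.v.w. 16 t → 19-3-1-2. Scheduled 34%. Javaros agreement on 19-2-2-1: 19-3-1-2 not covered; Javaros agreement on 19-3: RVC ≥ 45% → 21% available; preferential 21%; anti-dumping (Javaros, 19-3-1): +15%; total 21% + 15% = 36%. → 36%.
Line B: passenger car → 19-4; diesel-engined → 19-4-1; g.v.w. 2.5 t → 19-4-1-1. Scheduled 23%. Javaros agreement on 19-2-2-1: 19-4-1-1 not covered; Javaros agreement on 19-3: 19-4-1-1 not covered. → 23%.
Line C: motorcycle → 19-2; diesel-engined → 19-2-2; g.v.w. 4.4 t → 19-2-2-3. Scheduled 35%. Javaros agreement on 19-2-2-1: 19-2-2-3 not covered; Javaros agreement on 19-3: 19-2-2-3 not covered. → 35%.
Line D: passenger car → 19-4; hybrid → 19-4-2; g.v.w. 1.8 t → 19-4-2-1. Scheduled 9%. quota on 19-4-2-1 open → in-quota 4%. → 4%.
Sum: 36% + 23% + 35% + 4% = 98%.

98%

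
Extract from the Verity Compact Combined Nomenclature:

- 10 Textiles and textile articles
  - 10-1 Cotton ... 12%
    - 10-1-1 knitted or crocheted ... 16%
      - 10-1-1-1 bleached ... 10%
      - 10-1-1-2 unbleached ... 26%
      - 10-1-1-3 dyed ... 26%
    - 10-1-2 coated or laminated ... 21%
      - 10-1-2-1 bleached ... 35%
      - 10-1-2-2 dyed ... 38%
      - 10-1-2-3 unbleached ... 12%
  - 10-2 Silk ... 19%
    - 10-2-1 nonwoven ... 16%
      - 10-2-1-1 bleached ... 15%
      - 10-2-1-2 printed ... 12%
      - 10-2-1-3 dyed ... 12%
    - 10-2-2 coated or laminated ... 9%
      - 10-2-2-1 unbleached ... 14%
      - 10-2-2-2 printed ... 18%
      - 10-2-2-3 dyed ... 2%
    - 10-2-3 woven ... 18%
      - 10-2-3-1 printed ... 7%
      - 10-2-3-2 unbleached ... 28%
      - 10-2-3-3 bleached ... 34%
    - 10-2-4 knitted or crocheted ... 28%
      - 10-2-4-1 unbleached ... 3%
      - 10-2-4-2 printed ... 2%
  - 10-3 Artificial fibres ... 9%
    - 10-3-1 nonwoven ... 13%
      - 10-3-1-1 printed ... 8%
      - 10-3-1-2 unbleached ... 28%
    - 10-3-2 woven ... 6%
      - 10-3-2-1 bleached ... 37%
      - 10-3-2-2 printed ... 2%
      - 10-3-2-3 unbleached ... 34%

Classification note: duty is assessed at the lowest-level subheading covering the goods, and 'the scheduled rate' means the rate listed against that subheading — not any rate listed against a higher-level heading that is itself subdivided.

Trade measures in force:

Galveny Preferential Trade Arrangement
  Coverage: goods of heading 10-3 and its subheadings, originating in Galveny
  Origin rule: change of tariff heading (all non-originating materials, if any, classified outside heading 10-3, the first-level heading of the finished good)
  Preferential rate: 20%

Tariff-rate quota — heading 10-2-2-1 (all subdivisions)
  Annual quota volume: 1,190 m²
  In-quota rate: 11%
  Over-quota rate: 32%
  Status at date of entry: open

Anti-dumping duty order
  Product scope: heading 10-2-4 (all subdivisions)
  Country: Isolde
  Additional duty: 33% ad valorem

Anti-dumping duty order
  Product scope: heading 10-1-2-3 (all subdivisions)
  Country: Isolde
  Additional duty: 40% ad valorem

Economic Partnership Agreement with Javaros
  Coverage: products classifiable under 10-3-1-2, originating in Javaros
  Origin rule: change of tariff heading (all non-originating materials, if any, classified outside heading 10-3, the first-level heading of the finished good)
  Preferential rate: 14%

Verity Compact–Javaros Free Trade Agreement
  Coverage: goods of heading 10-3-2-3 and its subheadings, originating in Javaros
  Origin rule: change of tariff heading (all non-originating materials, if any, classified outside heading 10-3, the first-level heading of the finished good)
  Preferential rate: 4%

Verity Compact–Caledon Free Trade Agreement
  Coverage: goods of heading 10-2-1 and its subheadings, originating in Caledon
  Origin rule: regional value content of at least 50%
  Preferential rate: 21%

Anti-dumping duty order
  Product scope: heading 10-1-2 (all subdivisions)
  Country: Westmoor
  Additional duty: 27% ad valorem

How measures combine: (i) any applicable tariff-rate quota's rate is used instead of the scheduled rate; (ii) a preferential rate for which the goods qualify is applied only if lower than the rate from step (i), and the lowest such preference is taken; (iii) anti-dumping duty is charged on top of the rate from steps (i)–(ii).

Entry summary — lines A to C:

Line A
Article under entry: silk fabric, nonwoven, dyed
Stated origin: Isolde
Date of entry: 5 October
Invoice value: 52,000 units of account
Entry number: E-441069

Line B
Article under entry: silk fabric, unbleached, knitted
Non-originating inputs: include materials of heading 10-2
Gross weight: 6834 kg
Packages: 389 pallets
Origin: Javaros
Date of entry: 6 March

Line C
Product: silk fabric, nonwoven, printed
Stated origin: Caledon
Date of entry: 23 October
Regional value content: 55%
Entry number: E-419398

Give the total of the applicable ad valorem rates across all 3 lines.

Line A: silk → 10-2; nonwoven → 10-2-1; dyed → 10-2-1-3. Scheduled 12%. No special measure applies. → 12%.
Line B: silk → 10-2; knitted → 10-2-4; unbleached → 10-2-4-1. Scheduled 3%. Javaros agreement on 10-3-1-2: 10-2-4-1 not covered; Javaros agreement on 10-3-2-3: 10-2-4-1 not covered. → 3%.
Line C: silk → 10-2; nonwoven → 10-2-1; printed → 10-2-1-2. Scheduled 12%. Caledon agreement on 10-2-1: RVC ≥ 50% → 21% available; preference 21% not lower than 12% → no reduction. → 12%.
Sum: 12% + 3% + 12% = 27%.

27%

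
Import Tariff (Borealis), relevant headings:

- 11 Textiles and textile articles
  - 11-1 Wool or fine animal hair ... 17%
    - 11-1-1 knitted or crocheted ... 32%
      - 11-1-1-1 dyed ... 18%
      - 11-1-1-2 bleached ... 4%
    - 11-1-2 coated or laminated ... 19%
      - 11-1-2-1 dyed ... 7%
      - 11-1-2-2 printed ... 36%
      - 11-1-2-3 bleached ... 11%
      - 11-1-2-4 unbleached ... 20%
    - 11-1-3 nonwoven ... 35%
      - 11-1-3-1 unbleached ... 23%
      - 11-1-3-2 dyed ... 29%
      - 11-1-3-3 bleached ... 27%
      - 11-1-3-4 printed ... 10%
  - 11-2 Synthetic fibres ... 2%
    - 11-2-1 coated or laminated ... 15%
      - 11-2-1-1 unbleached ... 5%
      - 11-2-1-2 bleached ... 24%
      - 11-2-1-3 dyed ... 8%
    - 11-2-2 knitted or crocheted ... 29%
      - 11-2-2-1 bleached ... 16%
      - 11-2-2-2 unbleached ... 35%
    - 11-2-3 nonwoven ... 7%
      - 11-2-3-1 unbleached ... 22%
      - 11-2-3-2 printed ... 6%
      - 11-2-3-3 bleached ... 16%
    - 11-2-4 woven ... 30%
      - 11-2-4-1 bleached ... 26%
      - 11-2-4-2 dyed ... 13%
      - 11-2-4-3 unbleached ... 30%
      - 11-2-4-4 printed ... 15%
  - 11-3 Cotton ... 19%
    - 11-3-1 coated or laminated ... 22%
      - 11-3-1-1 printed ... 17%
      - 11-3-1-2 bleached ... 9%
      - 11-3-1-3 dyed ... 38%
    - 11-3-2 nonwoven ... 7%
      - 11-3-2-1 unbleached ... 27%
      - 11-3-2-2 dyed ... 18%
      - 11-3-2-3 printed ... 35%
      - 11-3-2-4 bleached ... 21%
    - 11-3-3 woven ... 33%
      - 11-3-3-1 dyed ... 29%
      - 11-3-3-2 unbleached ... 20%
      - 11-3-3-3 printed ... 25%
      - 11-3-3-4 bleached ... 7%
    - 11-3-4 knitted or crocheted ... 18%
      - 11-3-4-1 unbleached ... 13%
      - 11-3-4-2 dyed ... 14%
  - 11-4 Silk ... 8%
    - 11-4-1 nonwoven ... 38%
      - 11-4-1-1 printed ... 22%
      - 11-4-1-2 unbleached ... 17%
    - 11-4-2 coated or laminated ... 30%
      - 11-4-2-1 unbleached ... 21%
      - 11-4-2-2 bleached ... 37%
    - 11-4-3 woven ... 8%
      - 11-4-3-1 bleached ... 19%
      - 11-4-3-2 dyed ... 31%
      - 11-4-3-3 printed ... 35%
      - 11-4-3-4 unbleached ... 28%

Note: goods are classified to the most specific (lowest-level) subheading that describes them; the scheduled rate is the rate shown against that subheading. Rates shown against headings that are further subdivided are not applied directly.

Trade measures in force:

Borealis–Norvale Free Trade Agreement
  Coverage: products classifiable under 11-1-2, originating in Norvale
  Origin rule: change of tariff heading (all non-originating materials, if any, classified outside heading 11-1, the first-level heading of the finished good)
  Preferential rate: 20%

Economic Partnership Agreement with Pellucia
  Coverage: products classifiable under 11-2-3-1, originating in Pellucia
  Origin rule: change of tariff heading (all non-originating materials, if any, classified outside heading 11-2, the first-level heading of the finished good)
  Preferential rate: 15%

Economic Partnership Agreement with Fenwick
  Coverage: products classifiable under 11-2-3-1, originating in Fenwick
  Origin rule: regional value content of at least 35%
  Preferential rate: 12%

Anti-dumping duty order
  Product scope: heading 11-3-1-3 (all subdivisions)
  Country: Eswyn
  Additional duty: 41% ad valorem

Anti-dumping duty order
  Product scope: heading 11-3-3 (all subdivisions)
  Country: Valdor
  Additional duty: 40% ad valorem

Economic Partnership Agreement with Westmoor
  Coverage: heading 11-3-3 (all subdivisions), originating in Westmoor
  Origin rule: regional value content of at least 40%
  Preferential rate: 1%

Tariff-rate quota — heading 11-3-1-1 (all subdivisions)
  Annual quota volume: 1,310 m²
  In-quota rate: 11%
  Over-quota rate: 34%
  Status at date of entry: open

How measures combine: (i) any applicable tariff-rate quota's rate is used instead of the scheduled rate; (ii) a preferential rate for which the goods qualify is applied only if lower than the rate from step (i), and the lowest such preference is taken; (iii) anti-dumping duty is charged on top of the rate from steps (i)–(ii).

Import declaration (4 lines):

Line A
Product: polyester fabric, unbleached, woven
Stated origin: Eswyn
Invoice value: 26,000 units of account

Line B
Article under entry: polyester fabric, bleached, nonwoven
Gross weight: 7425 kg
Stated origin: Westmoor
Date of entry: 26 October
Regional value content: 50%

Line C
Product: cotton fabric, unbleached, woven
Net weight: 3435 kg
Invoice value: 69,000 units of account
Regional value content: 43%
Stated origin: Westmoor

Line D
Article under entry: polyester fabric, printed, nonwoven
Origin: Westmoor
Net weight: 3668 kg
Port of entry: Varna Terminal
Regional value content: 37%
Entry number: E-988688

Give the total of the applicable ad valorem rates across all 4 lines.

Line A: polyester → 11-2; woven → 11-2-4; unbleached → 11-2-4-3. Scheduled 30%. No special measure applies. → 30%.
Line B: polyester → 11-2; nonwoven → 11-2-3; bleached → 11-2-3-3. Scheduled 16%. Westmoor agreement on 11-3-3: 11-2-3-3 not covered. → 16%.
Line C: cotton → 11-3; woven → 11-3-3; unbleached → 11-3-3-2. Scheduled 20%. Westmoor agreement on 11-3-3: RVC ≥ 40% → 1% available; preferential 1%. → 1%.
Line D: polyester → 11-2; nonwoven → 11-2-3; printed → 11-2-3-2. Scheduled 6%. Westmoor agreement on 11-3-3: 11-2-3-2 not covered. → 6%.
Sum: 30% + 16% + 1% + 6% = 53%.

53%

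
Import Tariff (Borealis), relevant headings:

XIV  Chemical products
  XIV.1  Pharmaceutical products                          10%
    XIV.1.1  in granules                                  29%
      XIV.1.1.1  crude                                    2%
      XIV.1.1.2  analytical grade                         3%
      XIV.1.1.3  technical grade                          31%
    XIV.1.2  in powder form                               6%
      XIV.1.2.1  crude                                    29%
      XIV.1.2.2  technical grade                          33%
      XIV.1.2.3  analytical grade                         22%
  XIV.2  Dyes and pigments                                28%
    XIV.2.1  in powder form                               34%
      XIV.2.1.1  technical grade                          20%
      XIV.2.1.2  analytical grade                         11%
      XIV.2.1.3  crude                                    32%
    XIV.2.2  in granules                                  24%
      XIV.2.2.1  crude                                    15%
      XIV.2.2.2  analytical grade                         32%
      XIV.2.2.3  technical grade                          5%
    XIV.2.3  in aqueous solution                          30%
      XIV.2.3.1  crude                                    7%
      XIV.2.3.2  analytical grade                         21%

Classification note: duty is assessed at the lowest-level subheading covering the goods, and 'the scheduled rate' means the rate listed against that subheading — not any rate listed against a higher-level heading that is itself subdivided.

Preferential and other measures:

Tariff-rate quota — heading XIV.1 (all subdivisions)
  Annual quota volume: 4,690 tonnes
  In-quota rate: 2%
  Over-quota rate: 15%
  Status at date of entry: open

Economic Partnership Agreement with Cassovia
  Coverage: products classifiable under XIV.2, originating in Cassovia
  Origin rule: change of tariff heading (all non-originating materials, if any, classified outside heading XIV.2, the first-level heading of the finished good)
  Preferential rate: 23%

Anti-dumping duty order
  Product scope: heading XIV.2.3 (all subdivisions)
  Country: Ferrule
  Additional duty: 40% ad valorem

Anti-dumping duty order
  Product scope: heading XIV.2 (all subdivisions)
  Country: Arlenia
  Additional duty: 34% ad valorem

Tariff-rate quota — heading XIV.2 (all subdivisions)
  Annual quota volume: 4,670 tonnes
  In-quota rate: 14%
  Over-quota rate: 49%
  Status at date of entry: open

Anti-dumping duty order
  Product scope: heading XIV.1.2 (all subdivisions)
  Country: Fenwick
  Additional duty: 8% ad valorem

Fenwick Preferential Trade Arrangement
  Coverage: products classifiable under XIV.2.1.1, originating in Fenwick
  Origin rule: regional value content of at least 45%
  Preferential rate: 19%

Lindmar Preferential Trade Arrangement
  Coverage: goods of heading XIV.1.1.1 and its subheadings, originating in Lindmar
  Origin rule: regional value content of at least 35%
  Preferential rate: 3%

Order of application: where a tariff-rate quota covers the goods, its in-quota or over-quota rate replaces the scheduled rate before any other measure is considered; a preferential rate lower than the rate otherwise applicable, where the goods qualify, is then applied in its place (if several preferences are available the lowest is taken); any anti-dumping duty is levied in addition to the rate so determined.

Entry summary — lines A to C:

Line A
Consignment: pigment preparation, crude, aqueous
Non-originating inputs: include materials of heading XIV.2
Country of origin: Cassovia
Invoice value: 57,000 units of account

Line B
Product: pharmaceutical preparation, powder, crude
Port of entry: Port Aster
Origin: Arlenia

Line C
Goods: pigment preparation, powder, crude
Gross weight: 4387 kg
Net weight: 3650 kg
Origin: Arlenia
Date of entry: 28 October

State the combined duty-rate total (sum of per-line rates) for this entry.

Line A: pigment → XIV.2; aqueous → XIV.2.3; crude → XIV.2.3.1. Scheduled 7%. quota on XIV.2 open → in-quota 14%; Cassovia agreement on XIV.2: CTH not met. → 14%.
Line B: pharmaceutical → XIV.1; powder → XIV.1.2; crude → XIV.1.2.1. Scheduled 29%. quota on XIV.1 open → in-quota 2%. → 2%.
Line C: pigment → XIV.2; powder → XIV.2.1; crude → XIV.2.1.3. Scheduled 32%. quota on XIV.2 open → in-quota 14%; anti-dumping (Arlenia, XIV.2): +34%; total 14% + 34% = 48%. → 48%.
Sum: 14% + 2% + 48% = 64%.

64%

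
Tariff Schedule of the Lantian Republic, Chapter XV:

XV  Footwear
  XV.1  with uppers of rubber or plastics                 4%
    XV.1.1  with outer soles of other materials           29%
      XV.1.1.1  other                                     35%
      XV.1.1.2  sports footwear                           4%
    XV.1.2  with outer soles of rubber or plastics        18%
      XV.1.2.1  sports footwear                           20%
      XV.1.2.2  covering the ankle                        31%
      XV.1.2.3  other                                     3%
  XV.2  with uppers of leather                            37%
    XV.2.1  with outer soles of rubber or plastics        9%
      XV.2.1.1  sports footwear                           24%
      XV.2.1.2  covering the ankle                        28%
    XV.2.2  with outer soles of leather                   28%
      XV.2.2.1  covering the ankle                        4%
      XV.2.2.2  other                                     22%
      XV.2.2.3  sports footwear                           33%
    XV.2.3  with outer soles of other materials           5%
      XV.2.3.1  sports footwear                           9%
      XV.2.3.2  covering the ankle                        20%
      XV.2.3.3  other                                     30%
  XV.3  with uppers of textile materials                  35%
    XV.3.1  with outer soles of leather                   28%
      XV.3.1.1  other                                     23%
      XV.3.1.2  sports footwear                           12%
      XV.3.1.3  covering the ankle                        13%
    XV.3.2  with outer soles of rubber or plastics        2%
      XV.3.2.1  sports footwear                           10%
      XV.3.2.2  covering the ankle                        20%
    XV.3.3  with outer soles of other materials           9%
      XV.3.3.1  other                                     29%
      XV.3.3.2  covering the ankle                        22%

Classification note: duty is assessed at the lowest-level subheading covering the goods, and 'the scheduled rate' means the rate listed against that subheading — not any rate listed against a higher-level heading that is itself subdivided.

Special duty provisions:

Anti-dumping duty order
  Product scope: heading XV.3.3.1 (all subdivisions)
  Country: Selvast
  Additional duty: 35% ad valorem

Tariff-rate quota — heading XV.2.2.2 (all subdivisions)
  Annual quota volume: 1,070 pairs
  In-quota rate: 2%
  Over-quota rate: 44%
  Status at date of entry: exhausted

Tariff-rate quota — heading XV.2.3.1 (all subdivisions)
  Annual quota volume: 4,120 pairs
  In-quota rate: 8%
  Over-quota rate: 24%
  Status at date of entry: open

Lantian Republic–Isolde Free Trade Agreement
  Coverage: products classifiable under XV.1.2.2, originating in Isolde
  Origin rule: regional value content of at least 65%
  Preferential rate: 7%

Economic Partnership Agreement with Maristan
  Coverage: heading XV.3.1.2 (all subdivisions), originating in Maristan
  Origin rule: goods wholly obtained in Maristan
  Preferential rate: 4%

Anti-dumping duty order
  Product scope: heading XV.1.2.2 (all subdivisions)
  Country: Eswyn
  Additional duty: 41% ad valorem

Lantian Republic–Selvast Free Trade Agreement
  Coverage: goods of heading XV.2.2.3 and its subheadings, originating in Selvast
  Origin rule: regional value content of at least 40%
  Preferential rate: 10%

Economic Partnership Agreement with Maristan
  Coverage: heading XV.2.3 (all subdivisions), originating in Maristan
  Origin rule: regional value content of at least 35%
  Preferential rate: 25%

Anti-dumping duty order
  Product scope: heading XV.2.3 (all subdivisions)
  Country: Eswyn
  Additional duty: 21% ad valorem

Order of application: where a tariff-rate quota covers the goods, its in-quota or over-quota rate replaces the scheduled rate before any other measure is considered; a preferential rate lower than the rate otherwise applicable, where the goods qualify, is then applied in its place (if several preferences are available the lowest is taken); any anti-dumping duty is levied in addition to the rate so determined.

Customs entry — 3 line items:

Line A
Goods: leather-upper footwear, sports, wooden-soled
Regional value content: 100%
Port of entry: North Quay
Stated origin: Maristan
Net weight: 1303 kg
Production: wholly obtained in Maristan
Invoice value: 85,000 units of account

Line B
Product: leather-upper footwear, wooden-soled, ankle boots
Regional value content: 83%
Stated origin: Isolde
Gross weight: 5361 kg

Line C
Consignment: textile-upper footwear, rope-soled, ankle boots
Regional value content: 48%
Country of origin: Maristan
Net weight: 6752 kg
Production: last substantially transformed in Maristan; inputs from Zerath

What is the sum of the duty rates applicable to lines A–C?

50%

Line A: leather-upper → XV.2; wooden-soled → XV.2.3; sports → XV.2.3.1. Scheduled 9%. quota on XV.2.3.1 open → in-quota 8%; Maristan agreement on XV.3.1.2: XV.2.3.1 not covered; Maristan agreement on XV.2.3: RVC ≥ 35% → 25% available; preference 25% not lower than 8% → no reduction. → 8%.
Line B: leather-upper → XV.2; wooden-soled → XV.2.3; ankle boots → XV.2.3.2. Scheduled 20%. Isolde agreement on XV.1.2.2: XV.2.3.2 not covered. → 20%.
Line C: textile-upper → XV.3; rope-soled → XV.3.3; ankle boots → XV.3.3.2. Scheduled 22%. Maristan agreement on XV.3.1.2: XV.3.3.2 not covered; Maristan agreement on XV.2.3: XV.3.3.2 not covered. → 22%.
Sum: 8% + 20% + 22% = 50%.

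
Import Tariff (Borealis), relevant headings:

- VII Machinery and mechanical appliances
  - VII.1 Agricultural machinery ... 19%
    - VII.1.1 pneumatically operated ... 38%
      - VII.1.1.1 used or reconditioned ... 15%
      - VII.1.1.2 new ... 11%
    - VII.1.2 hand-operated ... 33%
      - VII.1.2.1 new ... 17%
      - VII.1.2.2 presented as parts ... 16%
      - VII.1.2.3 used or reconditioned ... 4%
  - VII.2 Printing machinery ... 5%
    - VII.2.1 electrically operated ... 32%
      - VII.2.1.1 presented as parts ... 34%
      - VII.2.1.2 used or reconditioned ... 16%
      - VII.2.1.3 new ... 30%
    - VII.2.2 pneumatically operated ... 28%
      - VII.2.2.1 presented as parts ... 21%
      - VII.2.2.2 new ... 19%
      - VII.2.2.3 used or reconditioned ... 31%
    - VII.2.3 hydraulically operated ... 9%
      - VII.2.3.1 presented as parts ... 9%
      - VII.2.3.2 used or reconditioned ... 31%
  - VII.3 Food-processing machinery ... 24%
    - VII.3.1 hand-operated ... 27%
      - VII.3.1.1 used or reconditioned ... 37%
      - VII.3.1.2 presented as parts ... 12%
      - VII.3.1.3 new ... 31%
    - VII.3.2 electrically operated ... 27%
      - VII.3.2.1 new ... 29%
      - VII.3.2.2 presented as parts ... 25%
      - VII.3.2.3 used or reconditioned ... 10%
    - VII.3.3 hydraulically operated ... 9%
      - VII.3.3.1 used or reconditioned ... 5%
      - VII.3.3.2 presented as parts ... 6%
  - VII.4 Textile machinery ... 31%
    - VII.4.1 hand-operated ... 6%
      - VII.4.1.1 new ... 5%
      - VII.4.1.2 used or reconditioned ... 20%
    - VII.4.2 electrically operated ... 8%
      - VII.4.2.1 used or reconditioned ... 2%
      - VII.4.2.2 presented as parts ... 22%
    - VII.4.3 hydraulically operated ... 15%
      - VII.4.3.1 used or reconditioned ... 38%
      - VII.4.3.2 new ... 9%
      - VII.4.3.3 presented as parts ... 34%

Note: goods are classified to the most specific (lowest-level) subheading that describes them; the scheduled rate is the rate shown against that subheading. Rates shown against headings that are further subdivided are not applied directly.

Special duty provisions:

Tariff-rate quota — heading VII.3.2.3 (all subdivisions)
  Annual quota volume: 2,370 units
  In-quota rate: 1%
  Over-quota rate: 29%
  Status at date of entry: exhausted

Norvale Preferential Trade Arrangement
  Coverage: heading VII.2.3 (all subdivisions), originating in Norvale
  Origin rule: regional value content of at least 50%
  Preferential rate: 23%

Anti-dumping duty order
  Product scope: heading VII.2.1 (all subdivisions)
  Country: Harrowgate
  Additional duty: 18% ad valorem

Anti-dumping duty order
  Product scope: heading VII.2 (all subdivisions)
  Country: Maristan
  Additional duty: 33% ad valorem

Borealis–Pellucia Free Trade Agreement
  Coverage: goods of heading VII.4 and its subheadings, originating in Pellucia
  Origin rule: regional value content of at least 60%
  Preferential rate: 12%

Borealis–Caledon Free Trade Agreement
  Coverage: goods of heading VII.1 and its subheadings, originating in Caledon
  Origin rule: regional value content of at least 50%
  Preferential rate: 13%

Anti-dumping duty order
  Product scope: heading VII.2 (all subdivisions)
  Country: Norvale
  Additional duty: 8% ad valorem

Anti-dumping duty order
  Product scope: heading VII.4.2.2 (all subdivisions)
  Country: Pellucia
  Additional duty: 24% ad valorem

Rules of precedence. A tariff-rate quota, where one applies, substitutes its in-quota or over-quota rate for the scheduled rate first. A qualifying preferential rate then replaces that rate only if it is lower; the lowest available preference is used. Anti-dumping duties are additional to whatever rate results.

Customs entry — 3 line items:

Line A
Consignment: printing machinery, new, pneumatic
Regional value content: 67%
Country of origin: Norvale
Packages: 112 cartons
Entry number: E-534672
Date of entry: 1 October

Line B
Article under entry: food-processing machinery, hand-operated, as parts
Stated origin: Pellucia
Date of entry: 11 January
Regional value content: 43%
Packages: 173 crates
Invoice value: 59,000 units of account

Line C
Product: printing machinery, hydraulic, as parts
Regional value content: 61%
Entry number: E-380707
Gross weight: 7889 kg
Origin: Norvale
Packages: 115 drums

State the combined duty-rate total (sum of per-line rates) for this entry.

Line A: printing → VII.2; pneumatic → VII.2.2; new → VII.2.2.2. Scheduled 19%. Norvale agreement on VII.2.3: VII.2.2.2 not covered; anti-dumping (Norvale, VII.2): +8%; total 19% + 8% = 27%. → 27%.
Line B: food-processing → VII.3; hand-operated → VII.3.1; as parts → VII.3.1.2. Scheduled 12%. Pellucia agreement on VII.4: VII.3.1.2 not covered. → 12%.
Line C: printing → VII.2; hydraulic → VII.2.3; as parts → VII.2.3.1. Scheduled 9%. Norvale agreement on VII.2.3: RVC ≥ 50% → 23% available; preference 23% not lower than 9% → no reduction; anti-dumping (Norvale, VII.2): +8%; total 9% + 8% = 17%. → 17%.
Sum: 27% + 12% + 17% = 56%.

56%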